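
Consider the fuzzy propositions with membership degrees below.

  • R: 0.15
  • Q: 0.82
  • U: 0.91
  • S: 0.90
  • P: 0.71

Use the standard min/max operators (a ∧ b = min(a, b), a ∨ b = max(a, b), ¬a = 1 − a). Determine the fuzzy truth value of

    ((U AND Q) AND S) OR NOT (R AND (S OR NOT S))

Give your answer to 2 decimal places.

U AND Q = min(a, b) on (0.91, 0.82) = 0.82
(U AND Q) AND S = min(a, b) on (0.82, 0.90) = 0.82
NOT S = 1 − 0.90 = 0.10
S OR NOT S = max(a, b) on (0.90, 0.10) = 0.90
R AND (S OR NOT S) = min(a, b) on (0.15, 0.90) = 0.15
NOT (R AND (S OR NOT S)) = 1 − 0.15 = 0.85
((U AND Q) AND S) OR NOT (R AND (S OR NOT S)) = max(a, b) on (0.82, 0.85) = 0.85

0.85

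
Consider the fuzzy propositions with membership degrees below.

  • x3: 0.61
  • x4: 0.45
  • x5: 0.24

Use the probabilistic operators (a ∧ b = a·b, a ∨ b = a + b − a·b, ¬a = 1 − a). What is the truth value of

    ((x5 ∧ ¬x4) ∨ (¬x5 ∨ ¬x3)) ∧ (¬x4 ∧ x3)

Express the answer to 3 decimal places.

¬x4 = 1 − 0.4500 = 0.5500
x5 ∧ ¬x4 = a·b on (0.2400, 0.5500) = 0.1320
¬x5 = 1 − 0.2400 = 0.7600
¬x3 = 1 − 0.6100 = 0.3900
¬x5 ∨ ¬x3 = a + b − a·b on (0.7600, 0.3900) = 0.8536
(x5 ∧ ¬x4) ∨ (¬x5 ∨ ¬x3) = a + b − a·b on (0.1320, 0.8536) = 0.8729
¬x4 = 1 − 0.4500 = 0.5500
¬x4 ∧ x3 = a·b on (0.5500, 0.6100) = 0.3355
((x5 ∧ ¬x4) ∨ (¬x5 ∨ ¬x3)) ∧ (¬x4 ∧ x3) = a·b on (0.8729, 0.3355) = 0.2929

0.293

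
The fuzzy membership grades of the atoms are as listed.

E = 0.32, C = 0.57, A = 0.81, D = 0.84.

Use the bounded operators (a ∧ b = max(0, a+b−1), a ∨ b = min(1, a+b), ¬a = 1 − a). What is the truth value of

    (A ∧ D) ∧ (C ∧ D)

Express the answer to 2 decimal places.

0.06

A ∧ D = max(0, a+b−1) on (0.81, 0.84) = 0.65
C ∧ D = max(0, a+b−1) on (0.57, 0.84) = 0.41
(A ∧ D) ∧ (C ∧ D) = max(0, a+b−1) on (0.65, 0.41) = 0.06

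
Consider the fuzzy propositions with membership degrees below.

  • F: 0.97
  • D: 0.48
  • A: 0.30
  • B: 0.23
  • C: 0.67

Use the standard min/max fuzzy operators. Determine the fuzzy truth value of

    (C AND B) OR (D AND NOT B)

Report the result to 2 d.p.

C AND B = min(a, b) on (0.67, 0.23) = 0.23
NOT B = 1 − 0.23 = 0.77
D AND NOT B = min(a, b) on (0.48, 0.77) = 0.48
(C AND B) OR (D AND NOT B) = max(a, b) on (0.23, 0.48) = 0.48

0.48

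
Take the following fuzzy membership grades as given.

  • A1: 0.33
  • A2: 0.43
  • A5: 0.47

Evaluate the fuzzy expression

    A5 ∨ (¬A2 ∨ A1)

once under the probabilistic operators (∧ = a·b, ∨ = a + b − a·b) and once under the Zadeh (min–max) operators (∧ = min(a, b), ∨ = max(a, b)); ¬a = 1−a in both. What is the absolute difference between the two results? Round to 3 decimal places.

Under probabilistic:
  ¬A2 = 1 − 0.4300 = 0.5700
  ¬A2 ∨ A1 = a + b − a·b on (0.5700, 0.3300) = 0.7119
  A5 ∨ (¬A2 ∨ A1) = a + b − a·b on (0.4700, 0.7119) = 0.8473
  → value = 0.8473
Under Zadeh (min–max):
  ¬A2 = 1 − 0.43 = 0.57
  ¬A2 ∨ A1 = max(a, b) on (0.57, 0.33) = 0.57
  A5 ∨ (¬A2 ∨ A1) = max(a, b) on (0.47, 0.57) = 0.57
  → value = 0.5700
|0.8473 − 0.5700| = 0.277

0.277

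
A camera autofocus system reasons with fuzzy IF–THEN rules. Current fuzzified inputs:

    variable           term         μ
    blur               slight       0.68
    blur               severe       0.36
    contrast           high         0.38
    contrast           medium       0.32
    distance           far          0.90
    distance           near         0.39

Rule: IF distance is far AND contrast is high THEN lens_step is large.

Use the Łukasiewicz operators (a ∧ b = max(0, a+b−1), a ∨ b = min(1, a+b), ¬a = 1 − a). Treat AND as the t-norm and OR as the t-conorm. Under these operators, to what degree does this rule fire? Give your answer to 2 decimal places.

firing strength: far=0.90, high=0.38; AND[max(0, a+b−1)] → w = 0.28

0.28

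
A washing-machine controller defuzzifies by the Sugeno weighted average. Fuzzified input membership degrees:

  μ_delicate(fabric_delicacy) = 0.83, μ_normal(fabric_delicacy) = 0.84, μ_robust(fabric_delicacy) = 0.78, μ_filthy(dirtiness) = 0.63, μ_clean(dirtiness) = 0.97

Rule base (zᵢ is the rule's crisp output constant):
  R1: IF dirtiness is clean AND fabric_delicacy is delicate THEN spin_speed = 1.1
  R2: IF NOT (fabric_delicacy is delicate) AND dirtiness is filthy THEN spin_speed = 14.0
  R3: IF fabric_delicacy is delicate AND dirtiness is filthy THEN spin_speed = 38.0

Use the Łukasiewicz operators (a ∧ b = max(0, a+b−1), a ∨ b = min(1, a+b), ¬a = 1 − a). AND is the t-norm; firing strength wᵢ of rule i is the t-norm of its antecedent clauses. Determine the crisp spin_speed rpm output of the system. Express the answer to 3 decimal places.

14.571

R1 (z=1.1): clean=0.97, delicate=0.83; AND[max(0, a+b−1)] → w = 0.80
R2 (z=14.0): ¬delicate=1−0.83=0.17, filthy=0.63; AND[max(0, a+b−1)] → w = 0.00
R3 (z=38.0): delicate=0.83, filthy=0.63; AND[max(0, a+b−1)] → w = 0.46
Weighted average = (0.80·1.1 + 0.00·14.0 + 0.46·38.0) / (0.80 + 0.00 + 0.46)
  = 18.3600 / 1.2600 = 14.571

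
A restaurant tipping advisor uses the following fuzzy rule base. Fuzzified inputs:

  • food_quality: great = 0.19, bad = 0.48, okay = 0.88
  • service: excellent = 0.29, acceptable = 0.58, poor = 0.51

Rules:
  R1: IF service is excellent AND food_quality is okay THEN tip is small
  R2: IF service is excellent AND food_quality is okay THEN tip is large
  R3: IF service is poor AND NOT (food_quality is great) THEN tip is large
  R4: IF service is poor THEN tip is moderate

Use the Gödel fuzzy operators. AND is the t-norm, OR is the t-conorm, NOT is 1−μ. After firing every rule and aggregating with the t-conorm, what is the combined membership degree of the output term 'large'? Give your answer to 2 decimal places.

R1: excellent=0.29, okay=0.88; AND[min(a, b)] → w = 0.29
R2: excellent=0.29, okay=0.88; AND[min(a, b)] → w = 0.29
R3: poor=0.51, ¬great=1−0.19=0.81; AND[min(a, b)] → w = 0.51
R4: poor=0.51 → w = 0.51
Rules with consequent 'large': {R2, R3} → strengths 0.29, 0.51
Aggregate via t-conorm [max(a, b)]: 0.51

0.51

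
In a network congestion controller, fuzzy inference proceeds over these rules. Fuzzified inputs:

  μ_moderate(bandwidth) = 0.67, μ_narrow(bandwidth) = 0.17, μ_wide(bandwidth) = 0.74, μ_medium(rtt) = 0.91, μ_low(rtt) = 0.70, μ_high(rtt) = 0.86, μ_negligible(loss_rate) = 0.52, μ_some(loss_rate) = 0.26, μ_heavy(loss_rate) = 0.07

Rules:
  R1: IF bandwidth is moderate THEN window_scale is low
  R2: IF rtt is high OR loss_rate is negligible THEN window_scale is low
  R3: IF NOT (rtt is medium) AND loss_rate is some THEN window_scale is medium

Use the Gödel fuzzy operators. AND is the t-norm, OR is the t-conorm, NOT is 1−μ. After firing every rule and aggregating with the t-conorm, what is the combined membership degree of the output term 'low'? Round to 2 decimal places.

R1: moderate=0.67 → w = 0.67
R2: high=0.86, negligible=0.52; OR[max(a, b)] → w = 0.86
R3: ¬medium=1−0.91=0.09, some=0.26; AND[min(a, b)] → w = 0.09
Rules with consequent 'low': {R1, R2} → strengths 0.67, 0.86
Aggregate via t-conorm [max(a, b)]: 0.86

0.86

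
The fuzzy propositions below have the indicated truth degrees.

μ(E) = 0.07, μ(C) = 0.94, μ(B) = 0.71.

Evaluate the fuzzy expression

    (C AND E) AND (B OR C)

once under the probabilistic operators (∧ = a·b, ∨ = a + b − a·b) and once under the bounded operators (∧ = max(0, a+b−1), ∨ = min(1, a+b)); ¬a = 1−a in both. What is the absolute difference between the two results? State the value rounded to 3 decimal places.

Under probabilistic:
  C AND E = a·b on (0.9400, 0.0700) = 0.0658
  B OR C = a + b − a·b on (0.7100, 0.9400) = 0.9826
  (C AND E) AND (B OR C) = a·b on (0.0658, 0.9826) = 0.0647
  → value = 0.0647
Under bounded:
  C AND E = max(0, a+b−1) on (0.94, 0.07) = 0.01
  B OR C = min(1, a+b) on (0.71, 0.94) = 1.00
  (C AND E) AND (B OR C) = max(0, a+b−1) on (0.01, 1.00) = 0.01
  → value = 0.0100
|0.0647 − 0.0100| = 0.055

0.055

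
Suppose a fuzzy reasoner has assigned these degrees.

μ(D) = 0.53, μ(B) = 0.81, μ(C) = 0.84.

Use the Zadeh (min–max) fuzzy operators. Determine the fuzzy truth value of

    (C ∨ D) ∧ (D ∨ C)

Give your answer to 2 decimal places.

0.84

C ∨ D = max(a, b) on (0.84, 0.53) = 0.84
D ∨ C = max(a, b) on (0.53, 0.84) = 0.84
(C ∨ D) ∧ (D ∨ C) = min(a, b) on (0.84, 0.84) = 0.84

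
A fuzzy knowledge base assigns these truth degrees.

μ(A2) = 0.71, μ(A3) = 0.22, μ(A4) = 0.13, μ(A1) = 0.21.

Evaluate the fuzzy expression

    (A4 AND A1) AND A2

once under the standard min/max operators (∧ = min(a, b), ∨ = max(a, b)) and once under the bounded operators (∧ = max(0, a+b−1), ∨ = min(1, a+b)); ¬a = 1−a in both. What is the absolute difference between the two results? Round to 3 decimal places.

Under standard min/max:
  A4 AND A1 = min(a, b) on (0.13, 0.21) = 0.13
  (A4 AND A1) AND A2 = min(a, b) on (0.13, 0.71) = 0.13
  → value = 0.1300
Under bounded:
  A4 AND A1 = max(0, a+b−1) on (0.13, 0.21) = 0.00
  (A4 AND A1) AND A2 = max(0, a+b−1) on (0.00, 0.71) = 0.00
  → value = 0.0000
|0.1300 − 0.0000| = 0.130

0.130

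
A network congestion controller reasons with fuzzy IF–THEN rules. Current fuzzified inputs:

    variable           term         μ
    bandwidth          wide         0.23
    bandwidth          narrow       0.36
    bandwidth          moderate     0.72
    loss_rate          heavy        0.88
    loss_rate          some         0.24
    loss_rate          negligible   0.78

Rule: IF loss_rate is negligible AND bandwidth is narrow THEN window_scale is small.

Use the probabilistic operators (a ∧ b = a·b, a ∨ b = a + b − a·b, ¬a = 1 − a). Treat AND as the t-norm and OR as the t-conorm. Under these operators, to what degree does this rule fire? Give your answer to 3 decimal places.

firing strength: negligible=0.78, narrow=0.36; AND[a·b] → w = 0.2808

0.281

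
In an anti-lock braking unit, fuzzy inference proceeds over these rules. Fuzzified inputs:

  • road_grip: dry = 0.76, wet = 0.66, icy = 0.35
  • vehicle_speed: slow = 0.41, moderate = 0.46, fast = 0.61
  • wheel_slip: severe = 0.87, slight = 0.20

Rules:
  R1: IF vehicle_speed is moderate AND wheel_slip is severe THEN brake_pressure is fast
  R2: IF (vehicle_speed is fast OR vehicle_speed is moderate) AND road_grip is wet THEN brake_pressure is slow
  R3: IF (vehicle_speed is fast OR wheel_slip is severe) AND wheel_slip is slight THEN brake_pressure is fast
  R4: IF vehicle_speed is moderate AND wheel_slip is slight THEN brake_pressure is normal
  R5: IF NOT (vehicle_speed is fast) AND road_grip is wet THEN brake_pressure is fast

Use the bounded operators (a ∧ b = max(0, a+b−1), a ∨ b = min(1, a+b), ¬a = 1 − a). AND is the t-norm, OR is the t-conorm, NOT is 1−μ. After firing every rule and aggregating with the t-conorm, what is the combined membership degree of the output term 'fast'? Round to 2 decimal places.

R1: moderate=0.46, severe=0.87; AND[max(0, a+b−1)] → w = 0.33
R2: (fast=0.61 OR moderate=0.46) = 1.00; AND[max(0, a+b−1)] with wet=0.66 → w = 0.66
R3: (fast=0.61 OR severe=0.87) = 1.00; AND[max(0, a+b−1)] with slight=0.20 → w = 0.20
R4: moderate=0.46, slight=0.20; AND[max(0, a+b−1)] → w = 0.00
R5: ¬fast=1−0.61=0.39, wet=0.66; AND[max(0, a+b−1)] → w = 0.05
Rules with consequent 'fast': {R1, R3, R5} → strengths 0.33, 0.20, 0.05
Aggregate via t-conorm [min(1, a+b)]: 0.58

0.58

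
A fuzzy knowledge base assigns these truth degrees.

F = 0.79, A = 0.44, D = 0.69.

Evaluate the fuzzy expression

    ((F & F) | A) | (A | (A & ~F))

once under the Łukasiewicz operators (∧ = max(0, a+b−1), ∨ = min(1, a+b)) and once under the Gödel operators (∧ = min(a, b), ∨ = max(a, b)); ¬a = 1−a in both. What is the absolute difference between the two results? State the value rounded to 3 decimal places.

0.210

Under Łukasiewicz:
  F & F = max(0, a+b−1) on (0.79, 0.79) = 0.58
  (F & F) | A = min(1, a+b) on (0.58, 0.44) = 1.00
  ~F = 1 − 0.79 = 0.21
  A & ~F = max(0, a+b−1) on (0.44, 0.21) = 0.00
  A | (A & ~F) = min(1, a+b) on (0.44, 0.00) = 0.44
  ((F & F) | A) | (A | (A & ~F)) = min(1, a+b) on (1.00, 0.44) = 1.00
  → value = 1.0000
Under Gödel:
  F & F = min(a, b) on (0.79, 0.79) = 0.79
  (F & F) | A = max(a, b) on (0.79, 0.44) = 0.79
  ~F = 1 − 0.79 = 0.21
  A & ~F = min(a, b) on (0.44, 0.21) = 0.21
  A | (A & ~F) = max(a, b) on (0.44, 0.21) = 0.44
  ((F & F) | A) | (A | (A & ~F)) = max(a, b) on (0.79, 0.44) = 0.79
  → value = 0.7900
|1.0000 − 0.7900| = 0.210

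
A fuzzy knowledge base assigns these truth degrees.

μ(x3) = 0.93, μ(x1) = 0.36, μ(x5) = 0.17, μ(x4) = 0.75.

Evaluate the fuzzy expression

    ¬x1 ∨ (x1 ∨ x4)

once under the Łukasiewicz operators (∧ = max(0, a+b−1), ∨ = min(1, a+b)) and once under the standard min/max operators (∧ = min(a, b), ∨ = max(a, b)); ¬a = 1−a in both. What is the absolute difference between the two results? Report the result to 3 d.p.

Under Łukasiewicz:
  ¬x1 = 1 − 0.36 = 0.64
  x1 ∨ x4 = min(1, a+b) on (0.36, 0.75) = 1.00
  ¬x1 ∨ (x1 ∨ x4) = min(1, a+b) on (0.64, 1.00) = 1.00
  → value = 1.0000
Under standard min/max:
  ¬x1 = 1 − 0.36 = 0.64
  x1 ∨ x4 = max(a, b) on (0.36, 0.75) = 0.75
  ¬x1 ∨ (x1 ∨ x4) = max(a, b) on (0.64, 0.75) = 0.75
  → value = 0.7500
|1.0000 − 0.7500| = 0.250

0.250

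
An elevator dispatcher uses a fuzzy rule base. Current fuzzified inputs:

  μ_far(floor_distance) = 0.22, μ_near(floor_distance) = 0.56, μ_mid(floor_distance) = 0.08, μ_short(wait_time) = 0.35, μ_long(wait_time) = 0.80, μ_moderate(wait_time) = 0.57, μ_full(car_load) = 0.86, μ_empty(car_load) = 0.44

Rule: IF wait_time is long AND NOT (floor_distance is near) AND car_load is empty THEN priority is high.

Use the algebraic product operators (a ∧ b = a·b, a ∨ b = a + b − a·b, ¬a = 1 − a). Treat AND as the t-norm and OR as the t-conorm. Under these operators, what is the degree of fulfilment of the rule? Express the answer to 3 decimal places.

firing strength: long=0.80, ¬near=1−0.56=0.44, empty=0.44; AND[a·b] → w = 0.1549

0.155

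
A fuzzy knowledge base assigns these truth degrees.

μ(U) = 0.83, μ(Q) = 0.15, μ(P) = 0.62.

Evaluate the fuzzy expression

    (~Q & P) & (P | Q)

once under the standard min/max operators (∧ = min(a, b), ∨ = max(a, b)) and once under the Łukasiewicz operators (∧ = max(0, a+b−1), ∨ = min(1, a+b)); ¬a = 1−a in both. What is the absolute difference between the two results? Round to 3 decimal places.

0.380

Under standard min/max:
  ~Q = 1 − 0.15 = 0.85
  ~Q & P = min(a, b) on (0.85, 0.62) = 0.62
  P | Q = max(a, b) on (0.62, 0.15) = 0.62
  (~Q & P) & (P | Q) = min(a, b) on (0.62, 0.62) = 0.62
  → value = 0.6200
Under Łukasiewicz:
  ~Q = 1 − 0.15 = 0.85
  ~Q & P = max(0, a+b−1) on (0.85, 0.62) = 0.47
  P | Q = min(1, a+b) on (0.62, 0.15) = 0.77
  (~Q & P) & (P | Q) = max(0, a+b−1) on (0.47, 0.77) = 0.24
  → value = 0.2400
|0.6200 − 0.2400| = 0.380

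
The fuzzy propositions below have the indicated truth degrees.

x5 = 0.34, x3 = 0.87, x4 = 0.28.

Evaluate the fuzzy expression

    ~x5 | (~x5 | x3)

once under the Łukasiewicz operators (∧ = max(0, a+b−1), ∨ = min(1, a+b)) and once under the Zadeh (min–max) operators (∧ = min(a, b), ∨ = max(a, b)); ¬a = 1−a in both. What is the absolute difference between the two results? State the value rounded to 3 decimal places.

Under Łukasiewicz:
  ~x5 = 1 − 0.34 = 0.66
  ~x5 = 1 − 0.34 = 0.66
  ~x5 | x3 = min(1, a+b) on (0.66, 0.87) = 1.00
  ~x5 | (~x5 | x3) = min(1, a+b) on (0.66, 1.00) = 1.00
  → value = 1.0000
Under Zadeh (min–max):
  ~x5 = 1 − 0.34 = 0.66
  ~x5 = 1 − 0.34 = 0.66
  ~x5 | x3 = max(a, b) on (0.66, 0.87) = 0.87
  ~x5 | (~x5 | x3) = max(a, b) on (0.66, 0.87) = 0.87
  → value = 0.8700
|1.0000 − 0.8700| = 0.130

0.130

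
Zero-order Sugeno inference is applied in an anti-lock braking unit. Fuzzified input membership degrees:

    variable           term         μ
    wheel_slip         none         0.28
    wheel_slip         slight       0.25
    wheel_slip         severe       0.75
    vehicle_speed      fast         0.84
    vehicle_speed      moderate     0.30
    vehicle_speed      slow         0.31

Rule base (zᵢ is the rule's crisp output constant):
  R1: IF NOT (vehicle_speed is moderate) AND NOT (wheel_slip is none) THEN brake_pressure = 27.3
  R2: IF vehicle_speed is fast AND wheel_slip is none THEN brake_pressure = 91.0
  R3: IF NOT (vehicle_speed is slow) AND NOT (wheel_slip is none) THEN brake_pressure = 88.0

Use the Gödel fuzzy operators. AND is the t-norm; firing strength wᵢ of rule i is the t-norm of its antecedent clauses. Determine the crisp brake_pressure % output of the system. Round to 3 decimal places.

63.060

R1 (z=27.3): ¬moderate=1−0.30=0.70, ¬none=1−0.28=0.72; AND[min(a, b)] → w = 0.70
R2 (z=91.0): fast=0.84, none=0.28; AND[min(a, b)] → w = 0.28
R3 (z=88.0): ¬slow=1−0.31=0.69, ¬none=1−0.28=0.72; AND[min(a, b)] → w = 0.69
Weighted average = (0.70·27.3 + 0.28·91.0 + 0.69·88.0) / (0.70 + 0.28 + 0.69)
  = 105.3100 / 1.6700 = 63.060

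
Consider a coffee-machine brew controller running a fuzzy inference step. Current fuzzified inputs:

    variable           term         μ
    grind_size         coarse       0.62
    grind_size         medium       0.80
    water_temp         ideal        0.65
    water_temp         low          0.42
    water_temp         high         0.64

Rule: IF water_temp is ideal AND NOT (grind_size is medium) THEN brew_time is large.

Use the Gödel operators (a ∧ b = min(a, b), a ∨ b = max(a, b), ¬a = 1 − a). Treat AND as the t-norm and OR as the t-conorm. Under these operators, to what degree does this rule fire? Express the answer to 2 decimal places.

firing strength: ideal=0.65, ¬medium=1−0.80=0.20; AND[min(a, b)] → w = 0.20

0.20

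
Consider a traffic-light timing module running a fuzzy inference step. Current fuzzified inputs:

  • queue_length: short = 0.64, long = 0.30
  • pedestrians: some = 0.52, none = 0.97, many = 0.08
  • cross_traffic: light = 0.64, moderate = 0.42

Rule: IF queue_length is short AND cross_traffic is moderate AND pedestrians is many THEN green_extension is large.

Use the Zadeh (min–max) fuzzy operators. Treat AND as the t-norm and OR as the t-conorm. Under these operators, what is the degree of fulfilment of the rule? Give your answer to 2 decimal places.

0.08

firing strength: short=0.64, moderate=0.42, many=0.08; AND[min(a, b)] → w = 0.08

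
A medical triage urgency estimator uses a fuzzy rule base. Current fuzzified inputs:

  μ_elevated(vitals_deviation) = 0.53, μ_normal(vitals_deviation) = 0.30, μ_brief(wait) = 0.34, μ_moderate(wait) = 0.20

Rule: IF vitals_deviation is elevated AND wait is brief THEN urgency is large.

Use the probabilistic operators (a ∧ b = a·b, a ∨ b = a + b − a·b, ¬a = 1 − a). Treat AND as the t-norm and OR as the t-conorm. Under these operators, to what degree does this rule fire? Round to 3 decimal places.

0.180

firing strength: elevated=0.53, brief=0.34; AND[a·b] → w = 0.1802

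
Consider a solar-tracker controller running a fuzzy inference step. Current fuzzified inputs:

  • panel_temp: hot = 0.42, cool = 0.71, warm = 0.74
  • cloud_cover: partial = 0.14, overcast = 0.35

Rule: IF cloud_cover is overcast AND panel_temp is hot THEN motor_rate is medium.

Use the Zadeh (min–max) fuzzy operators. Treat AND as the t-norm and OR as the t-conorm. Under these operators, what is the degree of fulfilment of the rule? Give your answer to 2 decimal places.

0.35

firing strength: overcast=0.35, hot=0.42; AND[min(a, b)] → w = 0.35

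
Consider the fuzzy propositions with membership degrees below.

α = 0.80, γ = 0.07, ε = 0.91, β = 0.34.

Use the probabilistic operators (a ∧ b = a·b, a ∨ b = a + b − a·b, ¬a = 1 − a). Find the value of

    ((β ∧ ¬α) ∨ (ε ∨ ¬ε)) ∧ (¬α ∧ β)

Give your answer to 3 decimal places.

¬α = 1 − 0.8000 = 0.2000
β ∧ ¬α = a·b on (0.3400, 0.2000) = 0.0680
¬ε = 1 − 0.9100 = 0.0900
ε ∨ ¬ε = a + b − a·b on (0.9100, 0.0900) = 0.9181
(β ∧ ¬α) ∨ (ε ∨ ¬ε) = a + b − a·b on (0.0680, 0.9181) = 0.9237
¬α = 1 − 0.8000 = 0.2000
¬α ∧ β = a·b on (0.2000, 0.3400) = 0.0680
((β ∧ ¬α) ∨ (ε ∨ ¬ε)) ∧ (¬α ∧ β) = a·b on (0.9237, 0.0680) = 0.0628

0.063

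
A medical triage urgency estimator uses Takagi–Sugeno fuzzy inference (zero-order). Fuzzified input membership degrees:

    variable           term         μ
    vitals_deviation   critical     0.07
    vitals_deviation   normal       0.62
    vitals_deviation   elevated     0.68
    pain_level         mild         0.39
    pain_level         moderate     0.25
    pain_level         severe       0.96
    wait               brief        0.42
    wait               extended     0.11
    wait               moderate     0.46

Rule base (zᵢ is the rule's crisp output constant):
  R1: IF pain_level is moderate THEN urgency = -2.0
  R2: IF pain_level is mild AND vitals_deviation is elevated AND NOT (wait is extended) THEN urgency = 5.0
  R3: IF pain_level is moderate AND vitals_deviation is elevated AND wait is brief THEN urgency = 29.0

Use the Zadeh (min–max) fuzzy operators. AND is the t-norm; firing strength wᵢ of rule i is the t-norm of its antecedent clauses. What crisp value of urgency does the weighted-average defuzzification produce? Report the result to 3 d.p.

R1 (z=-2.0): moderate=0.25 → w = 0.25
R2 (z=5.0): mild=0.39, elevated=0.68, ¬extended=1−0.11=0.89; AND[min(a, b)] → w = 0.39
R3 (z=29.0): moderate=0.25, elevated=0.68, brief=0.42; AND[min(a, b)] → w = 0.25
Weighted average = (0.25·-2.0 + 0.39·5.0 + 0.25·29.0) / (0.25 + 0.39 + 0.25)
  = 8.7000 / 0.8900 = 9.775

9.775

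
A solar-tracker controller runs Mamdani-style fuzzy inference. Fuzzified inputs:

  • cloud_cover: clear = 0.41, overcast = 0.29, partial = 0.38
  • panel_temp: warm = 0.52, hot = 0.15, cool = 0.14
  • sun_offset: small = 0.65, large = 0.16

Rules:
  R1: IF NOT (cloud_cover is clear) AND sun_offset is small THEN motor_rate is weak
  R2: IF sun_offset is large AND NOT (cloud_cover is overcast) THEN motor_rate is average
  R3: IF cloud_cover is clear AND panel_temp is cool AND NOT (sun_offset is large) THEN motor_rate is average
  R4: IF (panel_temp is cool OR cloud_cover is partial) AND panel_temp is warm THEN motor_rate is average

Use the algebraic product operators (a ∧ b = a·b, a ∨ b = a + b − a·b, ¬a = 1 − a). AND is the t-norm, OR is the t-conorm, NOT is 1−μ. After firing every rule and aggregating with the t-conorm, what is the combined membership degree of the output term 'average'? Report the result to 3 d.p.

R1: ¬clear=1−0.41=0.59, small=0.65; AND[a·b] → w = 0.3835
R2: large=0.16, ¬overcast=1−0.29=0.71; AND[a·b] → w = 0.1136
R3: clear=0.41, cool=0.14, ¬large=1−0.16=0.84; AND[a·b] → w = 0.0482
R4: (cool=0.14 OR partial=0.38) = 0.4668; AND[a·b] with warm=0.52 → w = 0.2427
Rules with consequent 'average': {R2, R3, R4} → strengths 0.1136, 0.0482, 0.2427
Aggregate via t-conorm [a + b − a·b]: 0.3611

0.361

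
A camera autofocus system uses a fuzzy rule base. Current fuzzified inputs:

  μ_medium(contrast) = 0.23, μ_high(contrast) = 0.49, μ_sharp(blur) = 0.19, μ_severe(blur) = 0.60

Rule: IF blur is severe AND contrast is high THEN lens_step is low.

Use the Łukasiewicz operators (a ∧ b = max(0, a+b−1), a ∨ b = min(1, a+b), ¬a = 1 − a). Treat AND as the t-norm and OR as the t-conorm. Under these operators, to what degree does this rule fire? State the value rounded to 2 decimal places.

0.09

firing strength: severe=0.60, high=0.49; AND[max(0, a+b−1)] → w = 0.09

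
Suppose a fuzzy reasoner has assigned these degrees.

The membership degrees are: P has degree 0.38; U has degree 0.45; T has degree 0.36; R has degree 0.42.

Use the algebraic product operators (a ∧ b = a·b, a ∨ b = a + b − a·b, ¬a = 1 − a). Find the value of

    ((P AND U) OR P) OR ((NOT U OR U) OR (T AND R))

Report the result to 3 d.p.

0.892

P AND U = a·b on (0.3800, 0.4500) = 0.1710
(P AND U) OR P = a + b − a·b on (0.1710, 0.3800) = 0.4860
NOT U = 1 − 0.4500 = 0.5500
NOT U OR U = a + b − a·b on (0.5500, 0.4500) = 0.7525
T AND R = a·b on (0.3600, 0.4200) = 0.1512
(NOT U OR U) OR (T AND R) = a + b − a·b on (0.7525, 0.1512) = 0.7899
((P AND U) OR P) OR ((NOT U OR U) OR (T AND R)) = a + b − a·b on (0.4860, 0.7899) = 0.8920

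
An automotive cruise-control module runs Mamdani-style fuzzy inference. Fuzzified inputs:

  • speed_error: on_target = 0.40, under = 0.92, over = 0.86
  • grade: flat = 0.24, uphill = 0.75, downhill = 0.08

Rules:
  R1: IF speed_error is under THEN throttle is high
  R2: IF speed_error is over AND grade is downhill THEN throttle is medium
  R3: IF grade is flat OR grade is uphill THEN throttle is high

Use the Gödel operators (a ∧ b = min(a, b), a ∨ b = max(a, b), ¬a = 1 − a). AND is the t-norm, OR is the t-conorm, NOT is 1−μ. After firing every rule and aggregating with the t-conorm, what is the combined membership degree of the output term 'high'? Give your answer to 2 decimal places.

R1: under=0.92 → w = 0.92
R2: over=0.86, downhill=0.08; AND[min(a, b)] → w = 0.08
R3: flat=0.24, uphill=0.75; OR[max(a, b)] → w = 0.75
Rules with consequent 'high': {R1, R3} → strengths 0.92, 0.75
Aggregate via t-conorm [max(a, b)]: 0.92

0.92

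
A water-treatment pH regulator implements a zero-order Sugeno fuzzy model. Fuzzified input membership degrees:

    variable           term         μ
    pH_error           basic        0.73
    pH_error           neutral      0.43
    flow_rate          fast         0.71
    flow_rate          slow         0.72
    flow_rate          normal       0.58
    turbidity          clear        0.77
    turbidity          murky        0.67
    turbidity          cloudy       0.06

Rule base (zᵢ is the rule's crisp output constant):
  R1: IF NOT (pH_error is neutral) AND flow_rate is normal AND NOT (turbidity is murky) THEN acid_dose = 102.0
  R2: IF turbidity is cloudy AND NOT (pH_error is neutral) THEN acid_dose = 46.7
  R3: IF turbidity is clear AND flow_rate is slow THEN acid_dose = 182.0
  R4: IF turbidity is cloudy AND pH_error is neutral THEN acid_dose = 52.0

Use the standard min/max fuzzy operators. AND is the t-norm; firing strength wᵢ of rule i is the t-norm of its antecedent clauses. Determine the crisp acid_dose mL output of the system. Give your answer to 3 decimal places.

R1 (z=102.0): ¬neutral=1−0.43=0.57, normal=0.58, ¬murky=1−0.67=0.33; AND[min(a, b)] → w = 0.33
R2 (z=46.7): cloudy=0.06, ¬neutral=1−0.43=0.57; AND[min(a, b)] → w = 0.06
R3 (z=182.0): clear=0.77, slow=0.72; AND[min(a, b)] → w = 0.72
R4 (z=52.0): cloudy=0.06, neutral=0.43; AND[min(a, b)] → w = 0.06
Weighted average = (0.33·102.0 + 0.06·46.7 + 0.72·182.0 + 0.06·52.0) / (0.33 + 0.06 + 0.72 + 0.06)
  = 170.6220 / 1.1700 = 145.831

145.831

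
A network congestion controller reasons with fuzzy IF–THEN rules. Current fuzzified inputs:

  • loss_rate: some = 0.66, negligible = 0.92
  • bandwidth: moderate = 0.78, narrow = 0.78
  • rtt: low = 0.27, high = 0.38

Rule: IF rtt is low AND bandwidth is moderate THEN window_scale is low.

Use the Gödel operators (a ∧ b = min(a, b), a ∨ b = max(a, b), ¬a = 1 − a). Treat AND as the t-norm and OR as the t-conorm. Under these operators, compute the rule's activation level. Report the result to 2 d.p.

0.27

firing strength: low=0.27, moderate=0.78; AND[min(a, b)] → w = 0.27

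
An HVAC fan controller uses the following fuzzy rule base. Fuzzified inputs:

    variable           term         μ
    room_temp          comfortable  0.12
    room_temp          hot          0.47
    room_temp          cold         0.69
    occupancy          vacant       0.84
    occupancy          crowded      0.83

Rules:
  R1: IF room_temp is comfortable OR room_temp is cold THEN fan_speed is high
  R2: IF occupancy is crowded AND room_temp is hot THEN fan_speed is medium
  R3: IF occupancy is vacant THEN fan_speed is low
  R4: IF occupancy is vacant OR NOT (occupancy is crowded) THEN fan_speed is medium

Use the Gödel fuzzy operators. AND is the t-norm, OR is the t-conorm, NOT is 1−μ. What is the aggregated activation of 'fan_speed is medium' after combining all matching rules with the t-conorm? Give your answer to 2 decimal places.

R1: comfortable=0.12, cold=0.69; OR[max(a, b)] → w = 0.69
R2: crowded=0.83, hot=0.47; AND[min(a, b)] → w = 0.47
R3: vacant=0.84 → w = 0.84
R4: vacant=0.84, ¬crowded=1−0.83=0.17; OR[max(a, b)] → w = 0.84
Rules with consequent 'medium': {R2, R4} → strengths 0.47, 0.84
Aggregate via t-conorm [max(a, b)]: 0.84

0.84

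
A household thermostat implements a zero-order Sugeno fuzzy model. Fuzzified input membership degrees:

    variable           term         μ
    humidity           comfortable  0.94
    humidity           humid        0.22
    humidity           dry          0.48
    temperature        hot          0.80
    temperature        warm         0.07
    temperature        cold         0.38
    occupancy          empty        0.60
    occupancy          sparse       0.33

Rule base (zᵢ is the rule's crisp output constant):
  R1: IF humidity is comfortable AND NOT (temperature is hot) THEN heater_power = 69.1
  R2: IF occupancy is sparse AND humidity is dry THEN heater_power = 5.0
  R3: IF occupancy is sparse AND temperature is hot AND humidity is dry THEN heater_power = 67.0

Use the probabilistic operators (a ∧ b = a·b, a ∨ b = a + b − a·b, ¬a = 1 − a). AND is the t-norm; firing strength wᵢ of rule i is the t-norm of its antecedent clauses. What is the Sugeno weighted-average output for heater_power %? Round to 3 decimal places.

47.077

R1 (z=69.1): comfortable=0.94, ¬hot=1−0.80=0.20; AND[a·b] → w = 0.1880
R2 (z=5.0): sparse=0.33, dry=0.48; AND[a·b] → w = 0.1584
R3 (z=67.0): sparse=0.33, hot=0.80, dry=0.48; AND[a·b] → w = 0.1267
Weighted average = (0.1880·69.1 + 0.1584·5.0 + 0.1267·67.0) / (0.1880 + 0.1584 + 0.1267)
  = 22.2730 / 0.4731 = 47.077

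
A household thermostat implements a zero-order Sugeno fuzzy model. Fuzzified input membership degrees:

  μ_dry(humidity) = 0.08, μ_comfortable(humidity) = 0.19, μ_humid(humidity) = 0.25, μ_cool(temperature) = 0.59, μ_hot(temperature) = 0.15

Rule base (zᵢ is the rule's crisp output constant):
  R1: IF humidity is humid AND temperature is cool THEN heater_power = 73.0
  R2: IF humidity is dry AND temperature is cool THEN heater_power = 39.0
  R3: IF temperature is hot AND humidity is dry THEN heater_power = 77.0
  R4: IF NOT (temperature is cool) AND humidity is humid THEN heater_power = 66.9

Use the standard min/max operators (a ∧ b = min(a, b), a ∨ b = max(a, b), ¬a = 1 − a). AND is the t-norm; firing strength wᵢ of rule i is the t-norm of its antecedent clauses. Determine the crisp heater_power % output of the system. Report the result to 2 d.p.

R1 (z=73.0): humid=0.25, cool=0.59; AND[min(a, b)] → w = 0.25
R2 (z=39.0): dry=0.08, cool=0.59; AND[min(a, b)] → w = 0.08
R3 (z=77.0): hot=0.15, dry=0.08; AND[min(a, b)] → w = 0.08
R4 (z=66.9): ¬cool=1−0.59=0.41, humid=0.25; AND[min(a, b)] → w = 0.25
Weighted average = (0.25·73.0 + 0.08·39.0 + 0.08·77.0 + 0.25·66.9) / (0.25 + 0.08 + 0.08 + 0.25)
  = 44.2550 / 0.6600 = 67.05

67.05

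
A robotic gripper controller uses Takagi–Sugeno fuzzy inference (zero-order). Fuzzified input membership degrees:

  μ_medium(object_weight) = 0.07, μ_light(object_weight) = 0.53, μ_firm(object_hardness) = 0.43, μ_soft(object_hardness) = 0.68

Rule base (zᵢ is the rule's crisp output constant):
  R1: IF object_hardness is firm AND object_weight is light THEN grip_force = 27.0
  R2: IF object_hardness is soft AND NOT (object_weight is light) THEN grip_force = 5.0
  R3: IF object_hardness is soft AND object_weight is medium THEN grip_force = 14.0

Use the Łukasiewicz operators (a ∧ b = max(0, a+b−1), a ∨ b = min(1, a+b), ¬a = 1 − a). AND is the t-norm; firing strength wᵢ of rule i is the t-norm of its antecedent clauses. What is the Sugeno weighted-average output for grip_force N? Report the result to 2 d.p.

5.00

R1 (z=27.0): firm=0.43, light=0.53; AND[max(0, a+b−1)] → w = 0.00
R2 (z=5.0): soft=0.68, ¬light=1−0.53=0.47; AND[max(0, a+b−1)] → w = 0.15
R3 (z=14.0): soft=0.68, medium=0.07; AND[max(0, a+b−1)] → w = 0.00
Weighted average = (0.00·27.0 + 0.15·5.0 + 0.00·14.0) / (0.00 + 0.15 + 0.00)
  = 0.7500 / 0.1500 = 5.00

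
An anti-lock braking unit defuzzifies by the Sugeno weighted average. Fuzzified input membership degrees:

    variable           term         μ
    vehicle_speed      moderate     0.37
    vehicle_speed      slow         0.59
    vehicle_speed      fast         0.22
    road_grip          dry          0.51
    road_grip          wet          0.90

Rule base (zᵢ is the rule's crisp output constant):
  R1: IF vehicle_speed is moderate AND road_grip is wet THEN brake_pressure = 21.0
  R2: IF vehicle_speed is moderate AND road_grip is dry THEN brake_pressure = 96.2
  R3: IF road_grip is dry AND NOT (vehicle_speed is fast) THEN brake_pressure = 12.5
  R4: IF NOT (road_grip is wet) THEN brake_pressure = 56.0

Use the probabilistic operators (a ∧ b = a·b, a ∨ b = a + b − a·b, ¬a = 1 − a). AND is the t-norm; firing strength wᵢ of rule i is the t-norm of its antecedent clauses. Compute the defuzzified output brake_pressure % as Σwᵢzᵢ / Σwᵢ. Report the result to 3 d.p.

R1 (z=21.0): moderate=0.37, wet=0.90; AND[a·b] → w = 0.3330
R2 (z=96.2): moderate=0.37, dry=0.51; AND[a·b] → w = 0.1887
R3 (z=12.5): dry=0.51, ¬fast=1−0.22=0.78; AND[a·b] → w = 0.3978
R4 (z=56.0): ¬wet=1−0.90=0.10 → w = 0.1000
Weighted average = (0.3330·21.0 + 0.1887·96.2 + 0.3978·12.5 + 0.1000·56.0) / (0.3330 + 0.1887 + 0.3978 + 0.1000)
  = 35.7184 / 1.0195 = 35.035

35.035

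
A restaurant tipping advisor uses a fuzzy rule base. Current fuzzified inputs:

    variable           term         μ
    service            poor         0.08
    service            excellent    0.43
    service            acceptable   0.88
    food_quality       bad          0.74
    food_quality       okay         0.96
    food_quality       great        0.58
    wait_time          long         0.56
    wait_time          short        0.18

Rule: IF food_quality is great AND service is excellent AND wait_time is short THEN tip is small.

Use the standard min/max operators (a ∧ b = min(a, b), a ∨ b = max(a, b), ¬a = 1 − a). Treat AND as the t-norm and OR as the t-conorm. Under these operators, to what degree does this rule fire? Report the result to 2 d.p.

0.18

firing strength: great=0.58, excellent=0.43, short=0.18; AND[min(a, b)] → w = 0.18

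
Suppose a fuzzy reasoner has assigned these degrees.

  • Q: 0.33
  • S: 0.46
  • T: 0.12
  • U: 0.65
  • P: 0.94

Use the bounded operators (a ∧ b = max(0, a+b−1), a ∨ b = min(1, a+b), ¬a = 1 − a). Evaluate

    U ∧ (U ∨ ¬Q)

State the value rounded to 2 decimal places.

¬Q = 1 − 0.33 = 0.67
U ∨ ¬Q = min(1, a+b) on (0.65, 0.67) = 1.00
U ∧ (U ∨ ¬Q) = max(0, a+b−1) on (0.65, 1.00) = 0.65

0.65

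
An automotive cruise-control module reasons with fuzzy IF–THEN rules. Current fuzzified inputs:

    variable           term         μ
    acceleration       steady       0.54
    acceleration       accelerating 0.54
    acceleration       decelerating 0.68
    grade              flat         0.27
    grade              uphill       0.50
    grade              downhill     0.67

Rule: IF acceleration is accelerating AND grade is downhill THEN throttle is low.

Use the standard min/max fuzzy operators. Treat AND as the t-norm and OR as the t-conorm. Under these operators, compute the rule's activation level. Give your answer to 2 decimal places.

0.54

firing strength: accelerating=0.54, downhill=0.67; AND[min(a, b)] → w = 0.54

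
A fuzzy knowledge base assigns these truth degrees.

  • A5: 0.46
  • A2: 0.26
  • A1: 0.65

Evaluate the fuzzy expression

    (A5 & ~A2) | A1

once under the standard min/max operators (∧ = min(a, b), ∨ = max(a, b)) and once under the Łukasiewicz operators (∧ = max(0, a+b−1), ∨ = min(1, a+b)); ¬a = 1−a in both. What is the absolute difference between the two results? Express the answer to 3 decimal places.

0.200

Under standard min/max:
  ~A2 = 1 − 0.26 = 0.74
  A5 & ~A2 = min(a, b) on (0.46, 0.74) = 0.46
  (A5 & ~A2) | A1 = max(a, b) on (0.46, 0.65) = 0.65
  → value = 0.6500
Under Łukasiewicz:
  ~A2 = 1 − 0.26 = 0.74
  A5 & ~A2 = max(0, a+b−1) on (0.46, 0.74) = 0.20
  (A5 & ~A2) | A1 = min(1, a+b) on (0.20, 0.65) = 0.85
  → value = 0.8500
|0.6500 − 0.8500| = 0.200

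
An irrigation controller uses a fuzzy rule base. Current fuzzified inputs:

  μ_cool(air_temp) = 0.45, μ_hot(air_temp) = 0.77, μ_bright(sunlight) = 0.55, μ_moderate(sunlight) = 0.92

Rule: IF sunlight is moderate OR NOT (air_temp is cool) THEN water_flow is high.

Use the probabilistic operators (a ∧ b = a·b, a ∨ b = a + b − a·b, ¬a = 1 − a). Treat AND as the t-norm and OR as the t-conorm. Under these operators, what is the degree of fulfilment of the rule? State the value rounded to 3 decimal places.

firing strength: moderate=0.92, ¬cool=1−0.45=0.55; OR[a + b − a·b] → w = 0.9640

0.964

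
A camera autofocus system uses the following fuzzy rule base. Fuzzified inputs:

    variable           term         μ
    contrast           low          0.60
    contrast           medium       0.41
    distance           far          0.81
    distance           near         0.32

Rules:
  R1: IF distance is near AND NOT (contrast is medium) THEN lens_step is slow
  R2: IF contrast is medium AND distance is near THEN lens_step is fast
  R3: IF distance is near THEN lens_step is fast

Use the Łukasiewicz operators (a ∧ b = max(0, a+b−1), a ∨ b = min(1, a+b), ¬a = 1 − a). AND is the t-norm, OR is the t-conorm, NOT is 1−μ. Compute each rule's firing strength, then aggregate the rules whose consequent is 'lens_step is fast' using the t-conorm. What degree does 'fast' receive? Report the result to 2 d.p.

R1: near=0.32, ¬medium=1−0.41=0.59; AND[max(0, a+b−1)] → w = 0.00
R2: medium=0.41, near=0.32; AND[max(0, a+b−1)] → w = 0.00
R3: near=0.32 → w = 0.32
Rules with consequent 'fast': {R2, R3} → strengths 0.00, 0.32
Aggregate via t-conorm [min(1, a+b)]: 0.32

0.32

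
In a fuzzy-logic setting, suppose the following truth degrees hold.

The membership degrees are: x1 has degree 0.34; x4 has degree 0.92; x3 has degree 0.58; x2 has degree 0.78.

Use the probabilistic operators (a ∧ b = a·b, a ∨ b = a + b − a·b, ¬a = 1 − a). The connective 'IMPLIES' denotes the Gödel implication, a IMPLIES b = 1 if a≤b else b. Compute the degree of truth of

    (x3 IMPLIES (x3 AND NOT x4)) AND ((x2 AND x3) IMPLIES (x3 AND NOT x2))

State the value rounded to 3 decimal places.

NOT x4 = 1 − 0.9200 = 0.0800
x3 AND NOT x4 = a·b on (0.5800, 0.0800) = 0.0464
x3 IMPLIES (x3 AND NOT x4)  [Gödel: 1 if a≤b else b] with a=0.5800, b=0.0464 → 0.0464
x2 AND x3 = a·b on (0.7800, 0.5800) = 0.4524
NOT x2 = 1 − 0.7800 = 0.2200
x3 AND NOT x2 = a·b on (0.5800, 0.2200) = 0.1276
(x2 AND x3) IMPLIES (x3 AND NOT x2)  [Gödel: 1 if a≤b else b] with a=0.4524, b=0.1276 → 0.1276
(x3 IMPLIES (x3 AND NOT x4)) AND ((x2 AND x3) IMPLIES (x3 AND NOT x2)) = a·b on (0.0464, 0.1276) = 0.0059

0.006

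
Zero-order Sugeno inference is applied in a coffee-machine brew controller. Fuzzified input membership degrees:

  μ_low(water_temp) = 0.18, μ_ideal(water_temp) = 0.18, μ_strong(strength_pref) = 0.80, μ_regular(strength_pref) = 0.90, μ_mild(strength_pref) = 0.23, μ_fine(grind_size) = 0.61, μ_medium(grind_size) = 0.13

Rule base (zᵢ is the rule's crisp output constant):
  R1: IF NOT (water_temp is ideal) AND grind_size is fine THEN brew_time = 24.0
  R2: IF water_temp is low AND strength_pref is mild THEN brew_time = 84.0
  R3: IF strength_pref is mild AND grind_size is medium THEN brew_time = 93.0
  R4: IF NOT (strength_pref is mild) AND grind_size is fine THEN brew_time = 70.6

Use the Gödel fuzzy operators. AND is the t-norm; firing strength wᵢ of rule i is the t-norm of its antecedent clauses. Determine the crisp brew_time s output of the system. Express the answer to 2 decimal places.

55.50

R1 (z=24.0): ¬ideal=1−0.18=0.82, fine=0.61; AND[min(a, b)] → w = 0.61
R2 (z=84.0): low=0.18, mild=0.23; AND[min(a, b)] → w = 0.18
R3 (z=93.0): mild=0.23, medium=0.13; AND[min(a, b)] → w = 0.13
R4 (z=70.6): ¬mild=1−0.23=0.77, fine=0.61; AND[min(a, b)] → w = 0.61
Weighted average = (0.61·24.0 + 0.18·84.0 + 0.13·93.0 + 0.61·70.6) / (0.61 + 0.18 + 0.13 + 0.61)
  = 84.9160 / 1.5300 = 55.50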